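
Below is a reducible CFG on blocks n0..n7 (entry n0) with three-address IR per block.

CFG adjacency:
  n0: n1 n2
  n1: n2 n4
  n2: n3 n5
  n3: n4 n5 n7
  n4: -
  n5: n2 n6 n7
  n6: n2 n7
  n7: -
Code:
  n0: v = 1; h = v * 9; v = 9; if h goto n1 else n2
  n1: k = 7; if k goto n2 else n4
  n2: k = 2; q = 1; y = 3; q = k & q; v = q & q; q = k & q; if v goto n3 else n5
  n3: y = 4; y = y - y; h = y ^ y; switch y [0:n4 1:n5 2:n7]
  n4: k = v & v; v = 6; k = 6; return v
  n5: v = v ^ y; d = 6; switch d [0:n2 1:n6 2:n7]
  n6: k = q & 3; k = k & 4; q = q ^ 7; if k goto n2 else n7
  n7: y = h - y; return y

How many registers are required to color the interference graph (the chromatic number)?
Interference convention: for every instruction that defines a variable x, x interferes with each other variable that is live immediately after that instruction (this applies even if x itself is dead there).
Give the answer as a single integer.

Answer: 5

Analysis:
Block summaries:
  n0: def={h,v} ue=∅
  n1: def={k} ue=∅
  n2: def={k,q,v,y} ue=∅
  n3: def={h,y} ue=∅
  n4: def={k,v} ue={v}
  n5: def={d,v} ue={v,y}
  n6: def={k,q} ue={q}
  n7: def={y} ue={h,y}

Backward fixpoint:
  live n0: ∅→{h,v}
  live n1: {h,v}→{h,v}
  live n2: {h}→{h,q,v,y}
  live n3: {q,v}→{h,q,v,y}
  live n4: {v}→∅
  live n5: {h,q,v,y}→{h,q,y}
  live n6: {h,q,y}→{h,y}
  live n7: {h,y}→∅

Conflict graph:
  d — {h,q,y}
  h — {d,k,q,v,y}
  k — {h,q,v,y}
  q — {d,h,k,v,y}
  v — {h,k,q,y}
  y — {d,h,k,q,v}

Colouring:
  clique {h,k,q,v,y} ⇒ need ≥ 5
  5-colouring: R0={h}  R1={q}  R2={y}  R3={d,k}  R4={v}
  χ = 5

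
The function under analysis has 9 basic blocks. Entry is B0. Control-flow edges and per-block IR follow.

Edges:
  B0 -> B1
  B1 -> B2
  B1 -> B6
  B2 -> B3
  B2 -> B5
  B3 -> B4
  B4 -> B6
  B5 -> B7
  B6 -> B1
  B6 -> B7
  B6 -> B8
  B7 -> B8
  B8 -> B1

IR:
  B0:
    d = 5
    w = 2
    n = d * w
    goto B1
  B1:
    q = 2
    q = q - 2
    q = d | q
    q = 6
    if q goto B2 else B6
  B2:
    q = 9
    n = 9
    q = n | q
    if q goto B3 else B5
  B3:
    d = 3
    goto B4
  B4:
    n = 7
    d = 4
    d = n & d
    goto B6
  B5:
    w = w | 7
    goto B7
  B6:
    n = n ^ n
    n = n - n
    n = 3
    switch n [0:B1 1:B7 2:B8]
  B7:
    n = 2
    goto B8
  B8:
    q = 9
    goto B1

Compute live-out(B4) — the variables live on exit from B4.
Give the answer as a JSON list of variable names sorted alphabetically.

Block summaries:
  B0 def {d,n,w} use ∅
  B1 def {q} use {d}
  B2 def {n,q} use ∅
  B3 def {d} use ∅
  B4 def {d,n} use ∅
  B5 def {w} use {w}
  B6 def {n} use {n}
  B7 def {n} use ∅
  B8 def {q} use ∅

Backward fixpoint:
  B0 li=∅ lo={d,n,w}
  B1 li={d,n,w} lo={d,n,w}
  B2 li={d,w} lo={d,w}
  B3 li={w} lo={w}
  B4 li={w} lo={d,n,w}
  B5 li={d,w} lo={d,w}
  B6 li={d,n,w} lo={d,n,w}
  B7 li={d,w} lo={d,n,w}
  B8 li={d,n,w} lo={d,n,w}

live-out(B4) = ["d", "n", "w"]

Answer: ["d", "n", "w"]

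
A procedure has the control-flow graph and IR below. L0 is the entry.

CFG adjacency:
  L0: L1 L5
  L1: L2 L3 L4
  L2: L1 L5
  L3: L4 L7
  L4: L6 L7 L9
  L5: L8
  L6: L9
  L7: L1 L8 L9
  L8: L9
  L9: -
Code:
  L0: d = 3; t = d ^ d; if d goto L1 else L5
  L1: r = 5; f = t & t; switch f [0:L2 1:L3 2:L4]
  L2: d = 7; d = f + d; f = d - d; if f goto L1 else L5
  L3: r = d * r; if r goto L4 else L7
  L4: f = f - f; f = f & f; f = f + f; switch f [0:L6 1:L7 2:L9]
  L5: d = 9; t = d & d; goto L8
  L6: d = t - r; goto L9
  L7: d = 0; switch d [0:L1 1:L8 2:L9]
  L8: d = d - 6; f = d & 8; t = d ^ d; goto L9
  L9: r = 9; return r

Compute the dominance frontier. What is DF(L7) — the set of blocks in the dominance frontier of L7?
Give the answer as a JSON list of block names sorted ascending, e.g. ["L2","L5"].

idom tree: L1←L0 L2←L1 L3←L1 L4←L1 L5←L0 L6←L4 L7←L1 L8←L0 L9←L0
Join-block Dom:
  L1: preds {L0,L2,L7}: {L0} ∩ {L0,L1,L2} ∩ {L0,L1,L7} = {L0}; idom=L0
  L4: preds {L1,L3}: {L0,L1} ∩ {L0,L1,L3} = {L0,L1}; idom=L1
  L5: preds {L0,L2}: {L0} ∩ {L0,L1,L2} = {L0}; idom=L0
  L7: preds {L3,L4}: {L0,L1,L3} ∩ {L0,L1,L4} = {L0,L1}; idom=L1
  L8: preds {L5,L7}: {L0,L5} ∩ {L0,L1,L7} = {L0}; idom=L0
  L9: preds {L4,L6,L7,L8}: {L0,L1,L4} ∩ {L0,L1,L4,L6} ∩ {L0,L1,L7} ∩ {L0,L8} = {L0}; idom=L0

Frontier:
  join L1 pred L0: · stop@L0
  join L1 pred L2: L2→L1 stop@L0
  join L1 pred L7: L7→L1 stop@L0
  join L4 pred L1: · stop@L1
  join L4 pred L3: L3 stop@L1
  join L5 pred L0: · stop@L0
  join L5 pred L2: L2→L1 stop@L0
  join L7 pred L3: L3 stop@L1
  join L7 pred L4: L4 stop@L1
  join L8 pred L5: L5 stop@L0
  join L8 pred L7: L7→L1 stop@L0
  join L9 pred L4: L4→L1 stop@L0
  join L9 pred L6: L6→L4→L1 stop@L0
  join L9 pred L7: L7→L1 stop@L0
  join L9 pred L8: L8 stop@L0
  L0 → ∅
  L1 → {L1,L5,L8,L9}
  L2 → {L1,L5}
  L3 → {L4,L7}
  L4 → {L7,L9}
  L5 → {L8}
  L6 → {L9}
  L7 → {L1,L8,L9}
  L8 → {L9}
  L9 → ∅

DF(L7) = ["L1", "L8", "L9"]

Answer: ["L1", "L8", "L9"]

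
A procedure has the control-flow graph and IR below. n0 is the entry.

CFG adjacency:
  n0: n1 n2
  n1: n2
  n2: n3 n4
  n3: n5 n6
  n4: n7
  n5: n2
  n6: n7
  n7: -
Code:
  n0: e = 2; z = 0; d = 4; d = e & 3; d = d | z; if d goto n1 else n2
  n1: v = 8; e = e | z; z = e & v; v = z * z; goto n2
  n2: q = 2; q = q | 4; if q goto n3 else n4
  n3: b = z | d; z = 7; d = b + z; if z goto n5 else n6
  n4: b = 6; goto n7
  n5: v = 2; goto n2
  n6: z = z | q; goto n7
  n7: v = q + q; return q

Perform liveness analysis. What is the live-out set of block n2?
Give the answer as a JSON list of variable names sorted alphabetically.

Per-block:
  n0: {d,e,z} / ∅
  n1: {e,v,z} / {e,z}
  n2: {q} / ∅
  n3: {b,d,z} / {d,z}
  n4: {b} / ∅
  n5: {v} / ∅
  n6: {z} / {q,z}
  n7: {v} / {q}

Backward fixpoint:
  n0: in=∅ out={d,e,z}
  n1: in={d,e,z} out={d,z}
  n2: in={d,z} out={d,q,z}
  n3: in={d,q,z} out={d,q,z}
  n4: in={q} out={q}
  n5: in={d,z} out={d,z}
  n6: in={q,z} out={q}
  n7: in={q} out=∅

live-out(n2) = ["d", "q", "z"]

Answer: ["d", "q", "z"]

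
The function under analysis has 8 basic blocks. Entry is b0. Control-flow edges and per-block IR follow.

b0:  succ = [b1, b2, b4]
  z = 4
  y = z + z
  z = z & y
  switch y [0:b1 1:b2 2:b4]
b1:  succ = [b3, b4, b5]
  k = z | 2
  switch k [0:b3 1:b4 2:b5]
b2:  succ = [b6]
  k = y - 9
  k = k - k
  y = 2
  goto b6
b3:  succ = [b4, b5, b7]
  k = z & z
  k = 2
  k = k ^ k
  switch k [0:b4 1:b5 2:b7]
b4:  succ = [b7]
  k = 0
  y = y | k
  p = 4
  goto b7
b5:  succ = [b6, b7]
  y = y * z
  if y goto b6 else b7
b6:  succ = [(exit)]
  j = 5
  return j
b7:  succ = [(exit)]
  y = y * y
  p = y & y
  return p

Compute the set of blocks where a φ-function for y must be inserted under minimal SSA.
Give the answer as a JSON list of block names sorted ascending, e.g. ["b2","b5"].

idom tree: b1←b0 b2←b0 b3←b1 b4←b0 b5←b1 b6←b0 b7←b0
Join-block Dom:
  b4: preds {b0,b1,b3}: {b0} ∩ {b0,b1} ∩ {b0,b1,b3} = {b0}; idom=b0
  b5: preds {b1,b3}: {b0,b1} ∩ {b0,b1,b3} = {b0,b1}; idom=b1
  b6: preds {b2,b5}: {b0,b2} ∩ {b0,b1,b5} = {b0}; idom=b0
  b7: preds {b3,b4,b5}: {b0,b1,b3} ∩ {b0,b4} ∩ {b0,b1,b5} = {b0}; idom=b0

DF derivation:
  join b4 pred b0: · stop@b0
  join b4 pred b1: b1 stop@b0
  join b4 pred b3: b3→b1 stop@b0
  join b5 pred b1: · stop@b1
  join b5 pred b3: b3 stop@b1
  join b6 pred b2: b2 stop@b0
  join b6 pred b5: b5→b1 stop@b0
  join b7 pred b3: b3→b1 stop@b0
  join b7 pred b4: b4 stop@b0
  join b7 pred b5: b5→b1 stop@b0
  b0: DF=∅
  b1: DF={b4,b6,b7}
  b2: DF={b6}
  b3: DF={b4,b5,b7}
  b4: DF={b7}
  b5: DF={b6,b7}
  b6: DF=∅
  b7: DF=∅

φ for y: defs {b0,b2,b4,b5,b7}
  DF⁺ = {b6,b7}

Answer: ["b6", "b7"]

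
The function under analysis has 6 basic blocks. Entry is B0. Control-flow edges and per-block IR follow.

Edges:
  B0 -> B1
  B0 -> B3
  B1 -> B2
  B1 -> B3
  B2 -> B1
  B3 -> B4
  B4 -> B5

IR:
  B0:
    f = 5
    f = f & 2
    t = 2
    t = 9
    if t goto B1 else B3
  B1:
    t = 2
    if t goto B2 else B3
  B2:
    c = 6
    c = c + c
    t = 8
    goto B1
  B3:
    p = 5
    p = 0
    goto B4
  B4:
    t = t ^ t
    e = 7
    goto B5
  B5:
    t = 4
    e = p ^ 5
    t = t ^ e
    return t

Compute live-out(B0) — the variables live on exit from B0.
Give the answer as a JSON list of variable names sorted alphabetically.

Answer: ["t"]

Working:
Per-block:
  B0 def {f,t} use ∅
  B1 def {t} use ∅
  B2 def {c,t} use ∅
  B3 def {p} use ∅
  B4 def {e,t} use {t}
  B5 def {e,t} use {p}

Live sets:
  B0 li=∅ lo={t}
  B1 li=∅ lo={t}
  B2 li=∅ lo=∅
  B3 li={t} lo={p,t}
  B4 li={p,t} lo={p}
  B5 li={p} lo=∅

live-out(B0) = ["t"]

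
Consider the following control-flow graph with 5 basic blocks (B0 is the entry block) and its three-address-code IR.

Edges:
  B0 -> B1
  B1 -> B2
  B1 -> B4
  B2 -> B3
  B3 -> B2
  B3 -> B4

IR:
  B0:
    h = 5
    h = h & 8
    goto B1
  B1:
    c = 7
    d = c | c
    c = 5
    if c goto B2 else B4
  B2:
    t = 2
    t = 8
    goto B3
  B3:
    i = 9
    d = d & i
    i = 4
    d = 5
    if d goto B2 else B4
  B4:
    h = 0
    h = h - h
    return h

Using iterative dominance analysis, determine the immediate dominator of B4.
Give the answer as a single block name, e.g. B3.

Answer: B1

Derivation:
idom tree: B1←B0 B2←B1 B3←B2 B4←B1
Dom at joins:
  B2: preds {B1,B3}: {B0,B1} ∩ {B0,B1,B2,B3} = {B0,B1}; idom=B1
  B4: preds {B1,B3}: {B0,B1} ∩ {B0,B1,B2,B3} = {B0,B1}; idom=B1

idom(B4) = B1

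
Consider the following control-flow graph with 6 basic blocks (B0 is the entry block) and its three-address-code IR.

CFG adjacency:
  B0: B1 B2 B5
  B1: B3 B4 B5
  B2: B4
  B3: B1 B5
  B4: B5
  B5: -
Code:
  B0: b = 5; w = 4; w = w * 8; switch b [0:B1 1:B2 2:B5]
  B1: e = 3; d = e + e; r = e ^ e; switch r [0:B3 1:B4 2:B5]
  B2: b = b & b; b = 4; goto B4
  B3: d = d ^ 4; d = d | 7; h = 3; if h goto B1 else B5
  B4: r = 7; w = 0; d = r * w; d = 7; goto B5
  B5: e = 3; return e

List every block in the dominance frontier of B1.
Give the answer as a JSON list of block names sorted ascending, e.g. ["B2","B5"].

idom tree: B1←B0 B2←B0 B3←B1 B4←B0 B5←B0
Dom∩ at merges:
  B1: preds {B0,B3}: {B0} ∩ {B0,B1,B3} = {B0}; idom=B0
  B4: preds {B1,B2}: {B0,B1} ∩ {B0,B2} = {B0}; idom=B0
  B5: preds {B0,B1,B3,B4}: {B0} ∩ {B0,B1} ∩ {B0,B1,B3} ∩ {B0,B4} = {B0}; idom=B0

Frontier:
  B1←B0: walk · to B0
  B1←B3: walk B3→B1 to B0
  B4←B1: walk B1 to B0
  B4←B2: walk B2 to B0
  B5←B0: walk · to B0
  B5←B1: walk B1 to B0
  B5←B3: walk B3→B1 to B0
  B5←B4: walk B4 to B0
  B0 → ∅
  B1 → {B1,B4,B5}
  B2 → {B4}
  B3 → {B1,B5}
  B4 → {B5}
  B5 → ∅

DF(B1) = ["B1", "B4", "B5"]

Answer: ["B1", "B4", "B5"]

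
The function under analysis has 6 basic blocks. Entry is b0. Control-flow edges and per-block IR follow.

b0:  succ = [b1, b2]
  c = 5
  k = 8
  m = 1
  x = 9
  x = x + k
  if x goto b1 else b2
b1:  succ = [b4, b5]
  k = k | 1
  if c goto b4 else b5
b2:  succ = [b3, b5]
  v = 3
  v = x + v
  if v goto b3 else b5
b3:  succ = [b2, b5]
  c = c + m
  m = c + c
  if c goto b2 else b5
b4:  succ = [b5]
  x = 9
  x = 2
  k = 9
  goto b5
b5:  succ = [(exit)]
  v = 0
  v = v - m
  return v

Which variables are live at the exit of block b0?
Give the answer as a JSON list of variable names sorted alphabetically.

Block summaries:
  b0: def={c,k,m,x} ue=∅
  b1: def={k} ue={c,k}
  b2: def={v} ue={x}
  b3: def={c,m} ue={c,m}
  b4: def={k,x} ue=∅
  b5: def={v} ue={m}

Backward fixpoint:
  b0: in=∅ out={c,k,m,x}
  b1: in={c,k,m} out={m}
  b2: in={c,m,x} out={c,m,x}
  b3: in={c,m,x} out={c,m,x}
  b4: in={m} out={m}
  b5: in={m} out=∅

live-out(b0) = ["c", "k", "m", "x"]

Answer: ["c", "k", "m", "x"]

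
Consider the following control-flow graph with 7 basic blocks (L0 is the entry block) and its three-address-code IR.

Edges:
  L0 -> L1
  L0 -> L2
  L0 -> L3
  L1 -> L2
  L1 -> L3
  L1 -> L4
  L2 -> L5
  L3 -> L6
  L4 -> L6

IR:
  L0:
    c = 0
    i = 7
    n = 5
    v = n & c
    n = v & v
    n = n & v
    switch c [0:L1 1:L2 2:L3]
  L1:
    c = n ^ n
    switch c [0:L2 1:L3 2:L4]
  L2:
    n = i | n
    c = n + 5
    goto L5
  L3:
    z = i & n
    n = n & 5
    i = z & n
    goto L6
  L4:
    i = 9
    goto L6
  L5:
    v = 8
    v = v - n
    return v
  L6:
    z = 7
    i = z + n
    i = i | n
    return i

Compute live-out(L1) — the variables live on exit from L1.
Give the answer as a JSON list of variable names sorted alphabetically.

Answer: ["i", "n"]

Analysis:
Block summaries:
  L0 def {c,i,n,v} use ∅
  L1 def {c} use {n}
  L2 def {c,n} use {i,n}
  L3 def {i,n,z} use {i,n}
  L4 def {i} use ∅
  L5 def {v} use {n}
  L6 def {i,z} use {n}

Live sets:
  L0: in=∅ out={i,n}
  L1: in={i,n} out={i,n}
  L2: in={i,n} out={n}
  L3: in={i,n} out={n}
  L4: in={n} out={n}
  L5: in={n} out=∅
  L6: in={n} out=∅

live-out(L1) = ["i", "n"]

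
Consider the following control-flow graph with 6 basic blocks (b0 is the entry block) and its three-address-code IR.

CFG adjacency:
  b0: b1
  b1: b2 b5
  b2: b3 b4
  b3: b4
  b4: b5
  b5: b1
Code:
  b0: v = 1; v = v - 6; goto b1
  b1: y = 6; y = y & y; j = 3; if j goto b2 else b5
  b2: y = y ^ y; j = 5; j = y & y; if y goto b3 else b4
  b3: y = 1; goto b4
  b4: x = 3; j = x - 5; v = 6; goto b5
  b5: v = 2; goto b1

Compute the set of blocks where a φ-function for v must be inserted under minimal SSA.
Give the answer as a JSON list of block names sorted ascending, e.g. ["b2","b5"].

idom tree: b1←b0 b2←b1 b3←b2 b4←b2 b5←b1
Dom∩ at merges:
  b1: preds {b0,b5}: {b0} ∩ {b0,b1,b5} = {b0}; idom=b0
  b4: preds {b2,b3}: {b0,b1,b2} ∩ {b0,b1,b2,b3} = {b0,b1,b2}; idom=b2
  b5: preds {b1,b4}: {b0,b1} ∩ {b0,b1,b2,b4} = {b0,b1}; idom=b1

DF walk-up:
  b1←b0: walk · to b0
  b1←b5: walk b5→b1 to b0
  b4←b2: walk · to b2
  b4←b3: walk b3 to b2
  b5←b1: walk · to b1
  b5←b4: walk b4→b2 to b1
  b0 → ∅
  b1 → {b1}
  b2 → {b5}
  b3 → {b4}
  b4 → {b5}
  b5 → {b1}

φ for v: defs {b0,b4,b5}
  DF⁺ = {b1,b5}

Answer: ["b1", "b5"]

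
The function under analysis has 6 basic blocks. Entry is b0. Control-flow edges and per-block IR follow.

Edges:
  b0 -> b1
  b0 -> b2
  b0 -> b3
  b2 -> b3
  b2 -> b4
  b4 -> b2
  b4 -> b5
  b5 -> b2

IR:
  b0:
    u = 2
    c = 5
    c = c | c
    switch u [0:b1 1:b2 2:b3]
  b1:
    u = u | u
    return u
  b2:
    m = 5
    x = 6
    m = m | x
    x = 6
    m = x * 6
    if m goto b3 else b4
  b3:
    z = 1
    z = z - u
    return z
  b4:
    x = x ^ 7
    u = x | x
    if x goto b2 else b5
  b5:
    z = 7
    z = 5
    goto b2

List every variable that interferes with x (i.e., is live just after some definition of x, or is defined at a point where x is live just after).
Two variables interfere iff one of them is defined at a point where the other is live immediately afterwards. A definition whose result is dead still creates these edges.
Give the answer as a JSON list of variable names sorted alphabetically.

Answer: ["m", "u"]

Derivation:
Per-block:
  b0 def {c,u} use ∅
  b1 def {u} use {u}
  b2 def {m,x} use ∅
  b3 def {z} use {u}
  b4 def {u,x} use {x}
  b5 def {z} use ∅

Live sets:
  b0 li=∅ lo={u}
  b1 li={u} lo=∅
  b2 li={u} lo={u,x}
  b3 li={u} lo=∅
  b4 li={x} lo={u}
  b5 li={u} lo={u}

Interference:
  c↔{u}
  m↔{u,x}
  u↔{c,m,x,z}
  x↔{m,u}
  z↔{u}

N(x) = ["m", "u"]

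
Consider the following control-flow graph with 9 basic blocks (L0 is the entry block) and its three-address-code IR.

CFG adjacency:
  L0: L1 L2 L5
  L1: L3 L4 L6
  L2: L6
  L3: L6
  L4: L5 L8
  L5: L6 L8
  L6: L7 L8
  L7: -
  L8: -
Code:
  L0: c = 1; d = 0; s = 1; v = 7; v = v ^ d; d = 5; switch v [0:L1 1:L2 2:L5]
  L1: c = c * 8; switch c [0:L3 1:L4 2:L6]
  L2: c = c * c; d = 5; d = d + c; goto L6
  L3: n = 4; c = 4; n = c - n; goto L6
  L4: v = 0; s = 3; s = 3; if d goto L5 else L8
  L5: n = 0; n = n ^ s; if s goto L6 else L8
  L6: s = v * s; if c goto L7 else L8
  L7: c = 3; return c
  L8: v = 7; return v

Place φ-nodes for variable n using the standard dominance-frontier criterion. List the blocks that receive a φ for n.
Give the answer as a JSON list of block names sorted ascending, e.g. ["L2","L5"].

idom tree: L1←L0 L2←L0 L3←L1 L4←L1 L5←L0 L6←L0 L7←L6 L8←L0
Join-block Dom:
  L5: preds {L0,L4}: {L0} ∩ {L0,L1,L4} = {L0}; idom=L0
  L6: preds {L1,L2,L3,L5}: {L0,L1} ∩ {L0,L2} ∩ {L0,L1,L3} ∩ {L0,L5} = {L0}; idom=L0
  L8: preds {L4,L5,L6}: {L0,L1,L4} ∩ {L0,L5} ∩ {L0,L6} = {L0}; idom=L0

DF walk-up:
  L5←L0: walk · to L0
  L5←L4: walk L4→L1 to L0
  L6←L1: walk L1 to L0
  L6←L2: walk L2 to L0
  L6←L3: walk L3→L1 to L0
  L6←L5: walk L5 to L0
  L8←L4: walk L4→L1 to L0
  L8←L5: walk L5 to L0
  L8←L6: walk L6 to L0
  DF(L0)=∅
  DF(L1)={L5,L6,L8}
  DF(L2)={L6}
  DF(L3)={L6}
  DF(L4)={L5,L8}
  DF(L5)={L6,L8}
  DF(L6)={L8}
  DF(L7)=∅
  DF(L8)=∅

φ for n: defs {L3,L5}
  DF⁺ = {L6,L8}

Answer: ["L6", "L8"]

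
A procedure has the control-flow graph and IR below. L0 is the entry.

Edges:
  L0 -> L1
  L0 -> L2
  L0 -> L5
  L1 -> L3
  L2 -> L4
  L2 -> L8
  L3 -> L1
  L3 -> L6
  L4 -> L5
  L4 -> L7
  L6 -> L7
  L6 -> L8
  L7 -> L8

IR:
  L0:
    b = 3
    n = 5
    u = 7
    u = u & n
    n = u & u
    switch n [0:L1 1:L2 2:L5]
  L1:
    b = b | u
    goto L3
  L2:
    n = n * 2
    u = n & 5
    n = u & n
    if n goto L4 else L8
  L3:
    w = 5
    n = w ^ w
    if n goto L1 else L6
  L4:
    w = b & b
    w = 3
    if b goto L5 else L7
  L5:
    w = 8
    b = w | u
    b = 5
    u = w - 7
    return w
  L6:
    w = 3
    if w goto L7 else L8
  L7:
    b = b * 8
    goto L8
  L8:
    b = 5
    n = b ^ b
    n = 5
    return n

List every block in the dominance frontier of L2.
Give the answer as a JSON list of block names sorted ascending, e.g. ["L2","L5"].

idom tree: L1←L0 L2←L0 L3←L1 L4←L2 L5←L0 L6←L3 L7←L0 L8←L0
Dom at joins:
  L1: preds {L0,L3}: {L0} ∩ {L0,L1,L3} = {L0}; idom=L0
  L5: preds {L0,L4}: {L0} ∩ {L0,L2,L4} = {L0}; idom=L0
  L7: preds {L4,L6}: {L0,L2,L4} ∩ {L0,L1,L3,L6} = {L0}; idom=L0
  L8: preds {L2,L6,L7}: {L0,L2} ∩ {L0,L1,L3,L6} ∩ {L0,L7} = {L0}; idom=L0

DF walk-up:
  join L1 pred L0: · stop@L0
  join L1 pred L3: L3→L1 stop@L0
  join L5 pred L0: · stop@L0
  join L5 pred L4: L4→L2 stop@L0
  join L7 pred L4: L4→L2 stop@L0
  join L7 pred L6: L6→L3→L1 stop@L0
  join L8 pred L2: L2 stop@L0
  join L8 pred L6: L6→L3→L1 stop@L0
  join L8 pred L7: L7 stop@L0
  L0: DF=∅
  L1: DF={L1,L7,L8}
  L2: DF={L5,L7,L8}
  L3: DF={L1,L7,L8}
  L4: DF={L5,L7}
  L5: DF=∅
  L6: DF={L7,L8}
  L7: DF={L8}
  L8: DF=∅

DF(L2) = ["L5", "L7", "L8"]

Answer: ["L5", "L7", "L8"]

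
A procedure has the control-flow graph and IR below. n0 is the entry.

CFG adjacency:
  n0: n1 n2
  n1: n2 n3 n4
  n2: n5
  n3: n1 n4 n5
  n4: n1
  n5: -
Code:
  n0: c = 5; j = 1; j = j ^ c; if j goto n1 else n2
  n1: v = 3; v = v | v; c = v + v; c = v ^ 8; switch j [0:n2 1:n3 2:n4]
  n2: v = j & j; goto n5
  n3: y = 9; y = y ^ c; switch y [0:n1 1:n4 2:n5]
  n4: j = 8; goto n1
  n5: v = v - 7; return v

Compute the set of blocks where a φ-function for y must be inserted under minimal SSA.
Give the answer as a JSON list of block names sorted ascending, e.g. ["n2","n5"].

idom tree: n1←n0 n2←n0 n3←n1 n4←n1 n5←n0
Join-block Dom:
  n1: preds {n0,n3,n4}: {n0} ∩ {n0,n1,n3} ∩ {n0,n1,n4} = {n0}; idom=n0
  n2: preds {n0,n1}: {n0} ∩ {n0,n1} = {n0}; idom=n0
  n4: preds {n1,n3}: {n0,n1} ∩ {n0,n1,n3} = {n0,n1}; idom=n1
  n5: preds {n2,n3}: {n0,n2} ∩ {n0,n1,n3} = {n0}; idom=n0

Frontier:
  join n1 pred n0: · stop@n0
  join n1 pred n3: n3→n1 stop@n0
  join n1 pred n4: n4→n1 stop@n0
  join n2 pred n0: · stop@n0
  join n2 pred n1: n1 stop@n0
  join n4 pred n1: · stop@n1
  join n4 pred n3: n3 stop@n1
  join n5 pred n2: n2 stop@n0
  join n5 pred n3: n3→n1 stop@n0
  n0: DF=∅
  n1: DF={n1,n2,n5}
  n2: DF={n5}
  n3: DF={n1,n4,n5}
  n4: DF={n1}
  n5: DF=∅

φ for y: defs {n3}
  DF⁺ = {n1,n2,n4,n5}

Answer: ["n1", "n2", "n4", "n5"]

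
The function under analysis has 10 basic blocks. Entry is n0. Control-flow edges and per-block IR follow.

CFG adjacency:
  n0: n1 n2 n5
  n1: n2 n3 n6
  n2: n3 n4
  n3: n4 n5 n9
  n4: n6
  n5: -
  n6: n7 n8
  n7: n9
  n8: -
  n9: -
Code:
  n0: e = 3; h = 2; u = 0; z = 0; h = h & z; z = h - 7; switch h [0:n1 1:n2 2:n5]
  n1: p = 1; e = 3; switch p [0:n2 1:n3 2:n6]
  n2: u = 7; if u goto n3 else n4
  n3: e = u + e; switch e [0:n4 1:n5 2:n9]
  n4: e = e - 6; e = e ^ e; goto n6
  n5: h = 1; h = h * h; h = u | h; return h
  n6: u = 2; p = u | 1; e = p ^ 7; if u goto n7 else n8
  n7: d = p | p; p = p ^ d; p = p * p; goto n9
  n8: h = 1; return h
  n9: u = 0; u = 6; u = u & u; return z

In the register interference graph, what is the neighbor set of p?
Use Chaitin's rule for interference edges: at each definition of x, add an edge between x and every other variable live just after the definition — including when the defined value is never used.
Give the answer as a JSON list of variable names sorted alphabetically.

Answer: ["d", "e", "u", "z"]

Working:
Per-block:
  n0: {e,h,u,z} / ∅
  n1: {e,p} / ∅
  n2: {u} / ∅
  n3: {e} / {e,u}
  n4: {e} / {e}
  n5: {h} / {u}
  n6: {e,p,u} / ∅
  n7: {d,p} / {p}
  n8: {h} / ∅
  n9: {u} / {z}

Live sets:
  live n0: ∅→{e,u,z}
  live n1: {u,z}→{e,u,z}
  live n2: {e,z}→{e,u,z}
  live n3: {e,u,z}→{e,u,z}
  live n4: {e,z}→{z}
  live n5: {u}→∅
  live n6: {z}→{p,z}
  live n7: {p,z}→{z}
  live n8: ∅→∅
  live n9: {z}→∅

Conflict graph:
  d↔{p,z}
  e↔{h,p,u,z}
  h↔{e,u,z}
  p↔{d,e,u,z}
  u↔{e,h,p,z}
  z↔{d,e,h,p,u}

N(p) = ["d", "e", "u", "z"]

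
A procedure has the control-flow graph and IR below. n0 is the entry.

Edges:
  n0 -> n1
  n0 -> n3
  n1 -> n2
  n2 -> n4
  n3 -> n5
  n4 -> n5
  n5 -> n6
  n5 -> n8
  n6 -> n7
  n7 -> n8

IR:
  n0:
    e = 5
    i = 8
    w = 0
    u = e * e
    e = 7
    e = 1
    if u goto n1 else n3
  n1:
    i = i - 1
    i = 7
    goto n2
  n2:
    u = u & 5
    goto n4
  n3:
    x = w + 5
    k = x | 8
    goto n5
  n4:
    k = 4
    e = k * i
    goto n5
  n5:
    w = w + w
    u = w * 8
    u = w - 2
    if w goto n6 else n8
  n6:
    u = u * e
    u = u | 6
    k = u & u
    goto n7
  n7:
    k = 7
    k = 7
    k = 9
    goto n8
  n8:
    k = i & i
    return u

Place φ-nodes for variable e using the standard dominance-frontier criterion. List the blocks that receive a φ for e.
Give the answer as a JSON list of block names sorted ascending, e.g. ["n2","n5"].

Answer: ["n5"]

Working:
idom tree: n1←n0 n2←n1 n3←n0 n4←n2 n5←n0 n6←n5 n7←n6 n8←n5
Dom at joins:
  n5: preds {n3,n4}: {n0,n3} ∩ {n0,n1,n2,n4} = {n0}; idom=n0
  n8: preds {n5,n7}: {n0,n5} ∩ {n0,n5,n6,n7} = {n0,n5}; idom=n5

Frontier:
  join n5 pred n3: n3 stop@n0
  join n5 pred n4: n4→n2→n1 stop@n0
  join n8 pred n5: · stop@n5
  join n8 pred n7: n7→n6 stop@n5
  n0 → ∅
  n1 → {n5}
  n2 → {n5}
  n3 → {n5}
  n4 → {n5}
  n5 → ∅
  n6 → {n8}
  n7 → {n8}
  n8 → ∅

φ for e: defs {n0,n4}
  DF⁺ = {n5}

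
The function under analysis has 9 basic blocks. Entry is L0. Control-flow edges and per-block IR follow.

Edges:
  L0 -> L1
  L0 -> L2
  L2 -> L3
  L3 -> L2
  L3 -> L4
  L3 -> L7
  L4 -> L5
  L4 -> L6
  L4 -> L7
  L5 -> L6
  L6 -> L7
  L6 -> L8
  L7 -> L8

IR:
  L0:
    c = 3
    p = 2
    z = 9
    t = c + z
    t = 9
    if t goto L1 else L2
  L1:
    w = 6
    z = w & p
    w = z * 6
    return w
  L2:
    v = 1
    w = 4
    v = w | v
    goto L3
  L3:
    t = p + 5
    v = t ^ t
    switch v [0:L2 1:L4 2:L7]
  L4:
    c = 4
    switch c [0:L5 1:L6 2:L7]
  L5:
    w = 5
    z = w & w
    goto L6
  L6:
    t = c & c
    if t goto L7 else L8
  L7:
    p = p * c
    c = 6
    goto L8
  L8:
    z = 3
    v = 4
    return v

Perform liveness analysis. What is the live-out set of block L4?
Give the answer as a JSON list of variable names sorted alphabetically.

Answer: ["c", "p"]

Working:
def/use:
  L0 def {c,p,t,z} use ∅
  L1 def {w,z} use {p}
  L2 def {v,w} use ∅
  L3 def {t,v} use {p}
  L4 def {c} use ∅
  L5 def {w,z} use ∅
  L6 def {t} use {c}
  L7 def {c,p} use {c,p}
  L8 def {v,z} use ∅

Liveness:
  live L0: ∅→{c,p}
  live L1: {p}→∅
  live L2: {c,p}→{c,p}
  live L3: {c,p}→{c,p}
  live L4: {p}→{c,p}
  live L5: {c,p}→{c,p}
  live L6: {c,p}→{c,p}
  live L7: {c,p}→∅
  live L8: ∅→∅

live-out(L4) = ["c", "p"]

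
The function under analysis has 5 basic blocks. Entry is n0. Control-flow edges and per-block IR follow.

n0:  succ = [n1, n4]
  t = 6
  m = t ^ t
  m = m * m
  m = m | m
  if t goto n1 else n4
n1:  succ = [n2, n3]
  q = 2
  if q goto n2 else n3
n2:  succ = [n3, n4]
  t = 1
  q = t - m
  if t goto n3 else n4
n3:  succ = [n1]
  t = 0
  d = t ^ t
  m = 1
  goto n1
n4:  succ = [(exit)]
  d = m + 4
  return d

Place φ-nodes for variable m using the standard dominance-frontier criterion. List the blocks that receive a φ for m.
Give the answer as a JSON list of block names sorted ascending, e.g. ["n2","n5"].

idom tree: n1←n0 n2←n1 n3←n1 n4←n0
Dom∩ at merges:
  n1: preds {n0,n3}: {n0} ∩ {n0,n1,n3} = {n0}; idom=n0
  n3: preds {n1,n2}: {n0,n1} ∩ {n0,n1,n2} = {n0,n1}; idom=n1
  n4: preds {n0,n2}: {n0} ∩ {n0,n1,n2} = {n0}; idom=n0

DF derivation:
  join n1 pred n0: · stop@n0
  join n1 pred n3: n3→n1 stop@n0
  join n3 pred n1: · stop@n1
  join n3 pred n2: n2 stop@n1
  join n4 pred n0: · stop@n0
  join n4 pred n2: n2→n1 stop@n0
  DF(n0)=∅
  DF(n1)={n1,n4}
  DF(n2)={n3,n4}
  DF(n3)={n1}
  DF(n4)=∅

φ for m: defs {n0,n3}
  DF⁺ = {n1,n4}

Answer: ["n1", "n4"]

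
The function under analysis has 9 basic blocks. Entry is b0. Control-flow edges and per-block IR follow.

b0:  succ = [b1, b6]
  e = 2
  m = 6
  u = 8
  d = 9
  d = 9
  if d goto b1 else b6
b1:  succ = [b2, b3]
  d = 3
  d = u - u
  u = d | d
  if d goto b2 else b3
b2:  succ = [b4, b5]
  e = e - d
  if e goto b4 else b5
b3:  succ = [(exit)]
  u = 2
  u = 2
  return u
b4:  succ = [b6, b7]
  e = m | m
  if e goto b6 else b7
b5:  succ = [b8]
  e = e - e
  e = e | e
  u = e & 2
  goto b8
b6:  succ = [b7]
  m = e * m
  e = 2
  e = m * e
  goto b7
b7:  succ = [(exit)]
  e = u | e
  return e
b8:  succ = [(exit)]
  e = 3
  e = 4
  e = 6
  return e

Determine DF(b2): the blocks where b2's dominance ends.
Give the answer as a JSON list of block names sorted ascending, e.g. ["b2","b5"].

idom tree: b1←b0 b2←b1 b3←b1 b4←b2 b5←b2 b6←b0 b7←b0 b8←b5
Join-block Dom:
  b6: preds {b0,b4}: {b0} ∩ {b0,b1,b2,b4} = {b0}; idom=b0
  b7: preds {b4,b6}: {b0,b1,b2,b4} ∩ {b0,b6} = {b0}; idom=b0

DF walk-up:
  join b6 pred b0: · stop@b0
  join b6 pred b4: b4→b2→b1 stop@b0
  join b7 pred b4: b4→b2→b1 stop@b0
  join b7 pred b6: b6 stop@b0
  DF(b0)=∅
  DF(b1)={b6,b7}
  DF(b2)={b6,b7}
  DF(b3)=∅
  DF(b4)={b6,b7}
  DF(b5)=∅
  DF(b6)={b7}
  DF(b7)=∅
  DF(b8)=∅

DF(b2) = ["b6", "b7"]

Answer: ["b6", "b7"]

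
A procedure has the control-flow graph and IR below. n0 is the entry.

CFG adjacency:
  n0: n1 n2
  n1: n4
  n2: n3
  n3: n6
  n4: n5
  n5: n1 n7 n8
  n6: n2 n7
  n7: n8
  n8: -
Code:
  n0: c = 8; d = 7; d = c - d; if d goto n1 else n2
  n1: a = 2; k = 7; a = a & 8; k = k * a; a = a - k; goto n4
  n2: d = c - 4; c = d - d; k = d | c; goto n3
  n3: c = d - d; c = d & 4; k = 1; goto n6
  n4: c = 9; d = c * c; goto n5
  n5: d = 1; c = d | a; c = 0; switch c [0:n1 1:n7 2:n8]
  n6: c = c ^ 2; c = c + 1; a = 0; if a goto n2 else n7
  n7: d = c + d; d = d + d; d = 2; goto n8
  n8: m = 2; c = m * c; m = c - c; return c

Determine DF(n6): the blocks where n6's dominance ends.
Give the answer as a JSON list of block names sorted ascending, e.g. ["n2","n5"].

idom tree: n1←n0 n2←n0 n3←n2 n4←n1 n5←n4 n6←n3 n7←n0 n8←n0
Join-block Dom:
  n1: preds {n0,n5}: {n0} ∩ {n0,n1,n4,n5} = {n0}; idom=n0
  n2: preds {n0,n6}: {n0} ∩ {n0,n2,n3,n6} = {n0}; idom=n0
  n7: preds {n5,n6}: {n0,n1,n4,n5} ∩ {n0,n2,n3,n6} = {n0}; idom=n0
  n8: preds {n5,n7}: {n0,n1,n4,n5} ∩ {n0,n7} = {n0}; idom=n0

DF derivation:
  join n1 pred n0: · stop@n0
  join n1 pred n5: n5→n4→n1 stop@n0
  join n2 pred n0: · stop@n0
  join n2 pred n6: n6→n3→n2 stop@n0
  join n7 pred n5: n5→n4→n1 stop@n0
  join n7 pred n6: n6→n3→n2 stop@n0
  join n8 pred n5: n5→n4→n1 stop@n0
  join n8 pred n7: n7 stop@n0
  n0 → ∅
  n1 → {n1,n7,n8}
  n2 → {n2,n7}
  n3 → {n2,n7}
  n4 → {n1,n7,n8}
  n5 → {n1,n7,n8}
  n6 → {n2,n7}
  n7 → {n8}
  n8 → ∅

DF(n6) = ["n2", "n7"]

Answer: ["n2", "n7"]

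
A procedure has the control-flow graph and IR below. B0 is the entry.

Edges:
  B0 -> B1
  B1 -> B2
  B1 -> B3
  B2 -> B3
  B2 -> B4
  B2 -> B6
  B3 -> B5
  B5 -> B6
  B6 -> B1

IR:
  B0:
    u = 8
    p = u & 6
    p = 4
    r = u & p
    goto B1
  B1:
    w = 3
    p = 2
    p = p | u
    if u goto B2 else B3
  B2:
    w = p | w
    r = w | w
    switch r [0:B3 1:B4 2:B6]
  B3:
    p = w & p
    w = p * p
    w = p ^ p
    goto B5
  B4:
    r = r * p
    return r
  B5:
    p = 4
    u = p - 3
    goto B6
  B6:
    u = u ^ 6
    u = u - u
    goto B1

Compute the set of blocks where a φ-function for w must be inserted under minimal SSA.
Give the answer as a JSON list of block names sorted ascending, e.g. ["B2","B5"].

Answer: ["B1", "B3", "B6"]

Derivation:
idom tree: B1←B0 B2←B1 B3←B1 B4←B2 B5←B3 B6←B1
Dom at joins:
  B1: preds {B0,B6}: {B0} ∩ {B0,B1,B6} = {B0}; idom=B0
  B3: preds {B1,B2}: {B0,B1} ∩ {B0,B1,B2} = {B0,B1}; idom=B1
  B6: preds {B2,B5}: {B0,B1,B2} ∩ {B0,B1,B3,B5} = {B0,B1}; idom=B1

DF walk-up:
  join B1 pred B0: · stop@B0
  join B1 pred B6: B6→B1 stop@B0
  join B3 pred B1: · stop@B1
  join B3 pred B2: B2 stop@B1
  join B6 pred B2: B2 stop@B1
  join B6 pred B5: B5→B3 stop@B1
  DF(B0)=∅
  DF(B1)={B1}
  DF(B2)={B3,B6}
  DF(B3)={B6}
  DF(B4)=∅
  DF(B5)={B6}
  DF(B6)={B1}

φ for w: defs {B1,B2,B3}
  DF⁺ = {B1,B3,B6}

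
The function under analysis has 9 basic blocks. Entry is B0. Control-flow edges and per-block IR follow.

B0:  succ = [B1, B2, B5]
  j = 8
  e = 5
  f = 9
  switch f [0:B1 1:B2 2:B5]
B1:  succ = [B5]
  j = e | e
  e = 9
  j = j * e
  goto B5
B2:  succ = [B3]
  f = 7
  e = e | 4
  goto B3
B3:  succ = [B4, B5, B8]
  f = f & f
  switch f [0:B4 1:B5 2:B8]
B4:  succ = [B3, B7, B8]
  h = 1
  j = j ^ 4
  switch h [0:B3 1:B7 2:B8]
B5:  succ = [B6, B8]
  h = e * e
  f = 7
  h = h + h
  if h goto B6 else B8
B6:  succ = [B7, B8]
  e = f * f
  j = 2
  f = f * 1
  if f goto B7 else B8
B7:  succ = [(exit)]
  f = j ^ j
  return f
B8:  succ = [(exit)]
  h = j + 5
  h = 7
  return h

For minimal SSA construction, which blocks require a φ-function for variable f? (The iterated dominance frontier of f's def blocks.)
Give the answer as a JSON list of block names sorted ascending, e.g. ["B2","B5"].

idom tree: B1←B0 B2←B0 B3←B2 B4←B3 B5←B0 B6←B5 B7←B0 B8←B0
Dom∩ at merges:
  B3: preds {B2,B4}: {B0,B2} ∩ {B0,B2,B3,B4} = {B0,B2}; idom=B2
  B5: preds {B0,B1,B3}: {B0} ∩ {B0,B1} ∩ {B0,B2,B3} = {B0}; idom=B0
  B7: preds {B4,B6}: {B0,B2,B3,B4} ∩ {B0,B5,B6} = {B0}; idom=B0
  B8: preds {B3,B4,B5,B6}: {B0,B2,B3} ∩ {B0,B2,B3,B4} ∩ {B0,B5} ∩ {B0,B5,B6} = {B0}; idom=B0

DF walk-up:
  B3←B2: walk · to B2
  B3←B4: walk B4→B3 to B2
  B5←B0: walk · to B0
  B5←B1: walk B1 to B0
  B5←B3: walk B3→B2 to B0
  B7←B4: walk B4→B3→B2 to B0
  B7←B6: walk B6→B5 to B0
  B8←B3: walk B3→B2 to B0
  B8←B4: walk B4→B3→B2 to B0
  B8←B5: walk B5 to B0
  B8←B6: walk B6→B5 to B0
  B0 → ∅
  B1 → {B5}
  B2 → {B5,B7,B8}
  B3 → {B3,B5,B7,B8}
  B4 → {B3,B7,B8}
  B5 → {B7,B8}
  B6 → {B7,B8}
  B7 → ∅
  B8 → ∅

φ for f: defs {B0,B2,B3,B5,B6,B7}
  DF⁺ = {B3,B5,B7,B8}

Answer: ["B3", "B5", "B7", "B8"]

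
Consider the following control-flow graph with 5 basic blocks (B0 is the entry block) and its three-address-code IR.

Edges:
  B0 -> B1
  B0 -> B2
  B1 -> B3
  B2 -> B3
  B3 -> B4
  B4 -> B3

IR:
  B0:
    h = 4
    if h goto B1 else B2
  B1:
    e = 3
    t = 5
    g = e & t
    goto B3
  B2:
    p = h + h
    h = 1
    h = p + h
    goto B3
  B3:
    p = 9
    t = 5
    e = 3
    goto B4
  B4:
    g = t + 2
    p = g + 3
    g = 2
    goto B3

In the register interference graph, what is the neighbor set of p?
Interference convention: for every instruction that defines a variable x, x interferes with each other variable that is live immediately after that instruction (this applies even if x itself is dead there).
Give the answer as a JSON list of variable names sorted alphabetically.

Answer: ["h"]

Analysis:
Per-block:
  B0: def={h} ue=∅
  B1: def={e,g,t} ue=∅
  B2: def={h,p} ue={h}
  B3: def={e,p,t} ue=∅
  B4: def={g,p} ue={t}

Liveness:
  B0: in=∅ out={h}
  B1: in=∅ out=∅
  B2: in={h} out=∅
  B3: in=∅ out={t}
  B4: in={t} out=∅

Conflict graph:
  e: {t}
  g: ∅
  h: {p}
  p: {h}
  t: {e}

N(p) = ["h"]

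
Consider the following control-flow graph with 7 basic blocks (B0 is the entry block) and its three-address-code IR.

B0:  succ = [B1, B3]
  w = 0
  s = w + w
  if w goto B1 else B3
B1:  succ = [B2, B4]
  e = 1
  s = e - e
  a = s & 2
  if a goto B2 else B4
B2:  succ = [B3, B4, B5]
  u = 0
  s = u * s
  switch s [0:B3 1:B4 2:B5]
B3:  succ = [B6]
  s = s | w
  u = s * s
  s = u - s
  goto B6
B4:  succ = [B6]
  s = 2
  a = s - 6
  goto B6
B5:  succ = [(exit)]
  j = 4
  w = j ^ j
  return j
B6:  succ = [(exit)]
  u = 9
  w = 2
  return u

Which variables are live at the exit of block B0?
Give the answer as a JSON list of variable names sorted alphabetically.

Block summaries:
  B0 def {s,w} use ∅
  B1 def {a,e,s} use ∅
  B2 def {s,u} use {s}
  B3 def {s,u} use {s,w}
  B4 def {a,s} use ∅
  B5 def {j,w} use ∅
  B6 def {u,w} use ∅

Live sets:
  live B0: ∅→{s,w}
  live B1: {w}→{s,w}
  live B2: {s,w}→{s,w}
  live B3: {s,w}→∅
  live B4: ∅→∅
  live B5: ∅→∅
  live B6: ∅→∅

live-out(B0) = ["s", "w"]

Answer: ["s", "w"]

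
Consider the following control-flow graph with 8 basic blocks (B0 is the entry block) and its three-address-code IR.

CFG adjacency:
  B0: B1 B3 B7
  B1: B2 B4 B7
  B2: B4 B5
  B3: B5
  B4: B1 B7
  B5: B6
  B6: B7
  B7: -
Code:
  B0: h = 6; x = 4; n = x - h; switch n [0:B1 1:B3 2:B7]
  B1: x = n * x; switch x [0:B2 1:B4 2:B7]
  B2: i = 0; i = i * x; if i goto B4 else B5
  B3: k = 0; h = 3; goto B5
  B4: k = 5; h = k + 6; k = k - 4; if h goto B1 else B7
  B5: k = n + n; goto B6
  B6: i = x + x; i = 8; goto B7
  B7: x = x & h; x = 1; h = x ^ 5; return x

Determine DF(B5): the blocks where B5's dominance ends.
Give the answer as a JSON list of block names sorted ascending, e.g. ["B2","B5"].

idom tree: B1←B0 B2←B1 B3←B0 B4←B1 B5←B0 B6←B5 B7←B0
Dom at joins:
  B1: preds {B0,B4}: {B0} ∩ {B0,B1,B4} = {B0}; idom=B0
  B4: preds {B1,B2}: {B0,B1} ∩ {B0,B1,B2} = {B0,B1}; idom=B1
  B5: preds {B2,B3}: {B0,B1,B2} ∩ {B0,B3} = {B0}; idom=B0
  B7: preds {B0,B1,B4,B6}: {B0} ∩ {B0,B1} ∩ {B0,B1,B4} ∩ {B0,B5,B6} = {B0}; idom=B0

DF walk-up:
  join B1 pred B0: · stop@B0
  join B1 pred B4: B4→B1 stop@B0
  join B4 pred B1: · stop@B1
  join B4 pred B2: B2 stop@B1
  join B5 pred B2: B2→B1 stop@B0
  join B5 pred B3: B3 stop@B0
  join B7 pred B0: · stop@B0
  join B7 pred B1: B1 stop@B0
  join B7 pred B4: B4→B1 stop@B0
  join B7 pred B6: B6→B5 stop@B0
  B0: DF=∅
  B1: DF={B1,B5,B7}
  B2: DF={B4,B5}
  B3: DF={B5}
  B4: DF={B1,B7}
  B5: DF={B7}
  B6: DF={B7}
  B7: DF=∅

DF(B5) = ["B7"]

Answer: ["B7"]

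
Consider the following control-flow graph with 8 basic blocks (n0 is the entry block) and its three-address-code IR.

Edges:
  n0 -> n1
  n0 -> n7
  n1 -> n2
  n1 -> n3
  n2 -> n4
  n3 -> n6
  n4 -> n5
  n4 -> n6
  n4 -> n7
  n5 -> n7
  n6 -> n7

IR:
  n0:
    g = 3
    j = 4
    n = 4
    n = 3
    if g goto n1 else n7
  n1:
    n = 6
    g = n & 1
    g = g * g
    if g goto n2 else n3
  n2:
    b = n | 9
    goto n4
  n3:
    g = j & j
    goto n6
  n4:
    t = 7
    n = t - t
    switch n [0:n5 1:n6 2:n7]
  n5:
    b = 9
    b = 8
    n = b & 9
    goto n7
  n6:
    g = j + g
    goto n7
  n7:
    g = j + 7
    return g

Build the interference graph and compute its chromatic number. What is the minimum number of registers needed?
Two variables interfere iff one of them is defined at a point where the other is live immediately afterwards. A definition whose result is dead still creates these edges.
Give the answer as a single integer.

Answer: 3

Analysis:
Block summaries:
  n0: {g,j,n} / ∅
  n1: {g,n} / ∅
  n2: {b} / {n}
  n3: {g} / {j}
  n4: {n,t} / ∅
  n5: {b,n} / ∅
  n6: {g} / {g,j}
  n7: {g} / {j}

Backward fixpoint:
  n0 li=∅ lo={j}
  n1 li={j} lo={g,j,n}
  n2 li={g,j,n} lo={g,j}
  n3 li={j} lo={g,j}
  n4 li={g,j} lo={g,j}
  n5 li={j} lo={j}
  n6 li={g,j} lo={j}
  n7 li={j} lo=∅

Interfere edges:
  b — {g,j}
  g — {b,j,n,t}
  j — {b,g,n,t}
  n — {g,j}
  t — {g,j}

Colouring:
  {b,g,j} pairwise interfere (3-clique) ⇒ χ ≥ 3
  assign b→c2 g→c0 j→c1 n→c2 t→c2 — no edge inside a register ⇒ χ ≤ 3
  χ = 3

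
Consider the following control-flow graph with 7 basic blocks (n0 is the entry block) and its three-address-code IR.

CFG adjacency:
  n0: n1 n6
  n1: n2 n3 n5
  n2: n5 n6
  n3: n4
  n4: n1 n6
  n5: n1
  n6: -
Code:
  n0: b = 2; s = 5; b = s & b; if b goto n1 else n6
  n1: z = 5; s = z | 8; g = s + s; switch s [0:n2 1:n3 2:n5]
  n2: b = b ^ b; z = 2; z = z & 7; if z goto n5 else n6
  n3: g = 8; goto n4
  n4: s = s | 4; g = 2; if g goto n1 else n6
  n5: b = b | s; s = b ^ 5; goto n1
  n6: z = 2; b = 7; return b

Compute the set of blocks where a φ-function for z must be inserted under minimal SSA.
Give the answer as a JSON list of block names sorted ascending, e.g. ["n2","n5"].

Answer: ["n1", "n5", "n6"]

Working:
idom tree: n1←n0 n2←n1 n3←n1 n4←n3 n5←n1 n6←n0
Dom∩ at merges:
  n1: preds {n0,n4,n5}: {n0} ∩ {n0,n1,n3,n4} ∩ {n0,n1,n5} = {n0}; idom=n0
  n5: preds {n1,n2}: {n0,n1} ∩ {n0,n1,n2} = {n0,n1}; idom=n1
  n6: preds {n0,n2,n4}: {n0} ∩ {n0,n1,n2} ∩ {n0,n1,n3,n4} = {n0}; idom=n0

DF derivation:
  n1←n0: walk · to n0
  n1←n4: walk n4→n3→n1 to n0
  n1←n5: walk n5→n1 to n0
  n5←n1: walk · to n1
  n5←n2: walk n2 to n1
  n6←n0: walk · to n0
  n6←n2: walk n2→n1 to n0
  n6←n4: walk n4→n3→n1 to n0
  n0 → ∅
  n1 → {n1,n6}
  n2 → {n5,n6}
  n3 → {n1,n6}
  n4 → {n1,n6}
  n5 → {n1}
  n6 → ∅

φ for z: defs {n1,n2,n6}
  DF⁺ = {n1,n5,n6}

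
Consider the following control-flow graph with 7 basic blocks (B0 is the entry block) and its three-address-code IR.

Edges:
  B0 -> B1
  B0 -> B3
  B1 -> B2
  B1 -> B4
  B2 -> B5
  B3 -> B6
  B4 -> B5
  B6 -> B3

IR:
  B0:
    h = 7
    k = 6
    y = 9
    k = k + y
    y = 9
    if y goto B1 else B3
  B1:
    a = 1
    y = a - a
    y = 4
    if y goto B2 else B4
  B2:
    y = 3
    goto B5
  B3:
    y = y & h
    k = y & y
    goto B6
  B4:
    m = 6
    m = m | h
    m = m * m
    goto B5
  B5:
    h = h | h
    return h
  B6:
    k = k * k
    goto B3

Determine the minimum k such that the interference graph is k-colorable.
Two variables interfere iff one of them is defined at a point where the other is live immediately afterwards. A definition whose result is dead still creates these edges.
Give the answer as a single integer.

Per-block:
  B0 def {h,k,y} use ∅
  B1 def {a,y} use ∅
  B2 def {y} use ∅
  B3 def {k,y} use {h,y}
  B4 def {m} use {h}
  B5 def {h} use {h}
  B6 def {k} use {k}

Live sets:
  B0 li=∅ lo={h,y}
  B1 li={h} lo={h}
  B2 li={h} lo={h}
  B3 li={h,y} lo={h,k,y}
  B4 li={h} lo={h}
  B5 li={h} lo=∅
  B6 li={h,k,y} lo={h,y}

Conflict graph:
  a: {h}
  h: {a,k,m,y}
  k: {h,y}
  m: {h}
  y: {h,k}

Registers:
  lower bound: {h,k,y} mutually conflict ⇒ χ ≥ 3
  assign a→R1 h→R0 k→R1 m→R1 y→R2 — no edge inside a register ⇒ χ ≤ 3
  χ = 3

Answer: 3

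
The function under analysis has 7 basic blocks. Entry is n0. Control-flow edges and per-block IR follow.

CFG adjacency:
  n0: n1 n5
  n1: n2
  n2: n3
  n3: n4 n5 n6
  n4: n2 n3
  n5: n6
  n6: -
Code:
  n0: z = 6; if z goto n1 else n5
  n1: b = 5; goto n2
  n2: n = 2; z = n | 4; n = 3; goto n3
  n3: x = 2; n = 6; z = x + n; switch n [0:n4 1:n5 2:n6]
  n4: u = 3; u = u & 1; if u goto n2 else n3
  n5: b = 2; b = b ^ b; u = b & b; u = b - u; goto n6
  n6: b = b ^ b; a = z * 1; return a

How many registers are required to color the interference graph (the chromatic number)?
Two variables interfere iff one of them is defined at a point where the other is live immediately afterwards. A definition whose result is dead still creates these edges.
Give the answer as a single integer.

Answer: 3

Derivation:
Per-block:
  n0 def {z} use ∅
  n1 def {b} use ∅
  n2 def {n,z} use ∅
  n3 def {n,x,z} use ∅
  n4 def {u} use ∅
  n5 def {b,u} use ∅
  n6 def {a,b} use {b,z}

Backward fixpoint:
  n0: in=∅ out={z}
  n1: in=∅ out={b}
  n2: in={b} out={b}
  n3: in={b} out={b,z}
  n4: in={b} out={b}
  n5: in={z} out={b,z}
  n6: in={b,z} out=∅

Conflict graph:
  a↔∅
  b↔{n,u,x,z}
  n↔{b,x,z}
  u↔{b,z}
  x↔{b,n}
  z↔{b,n,u}

Colouring:
  {b,n,x} pairwise interfere (3-clique) ⇒ χ ≥ 3
  3-colouring: c0={a,b}  c1={n,u}  c2={x,z}
  χ = 3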